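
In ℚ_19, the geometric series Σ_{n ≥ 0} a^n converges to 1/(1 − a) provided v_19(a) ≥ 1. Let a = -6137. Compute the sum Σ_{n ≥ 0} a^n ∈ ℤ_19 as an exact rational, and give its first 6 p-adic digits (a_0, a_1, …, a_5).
Σ a^n = 1/(1 − a) = 1/6138;  first 6 digits = (1, 0, 2, 18, 3, 15)

v_19(a) = 2 ≥ 1, so the series converges in ℤ_19 to 1/(1 − a) = 1/(1 − (-6137)) = 1/6138. Expand this rational in ℤ_19: compute digits iteratively via d_i = x_i mod 19, x_{i+1} = (x_i − d_i)/19. The first 6 digits are (1, 0, 2, 18, 3, 15).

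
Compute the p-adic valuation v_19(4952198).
v_19(4952198) = 5

v_19(n) is the largest exponent k such that 19^k divides n. Factor out: 4952198 = 19^5 · 2. (Sign doesn't affect v_p.) So v_19(4952198) = 5.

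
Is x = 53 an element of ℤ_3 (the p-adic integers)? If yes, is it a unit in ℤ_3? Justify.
x ∈ ℤ_3^× (unit); v_3(x) = 0

ℤ_3 = {x ∈ ℚ_3 : v_3(x) ≥ 0} and ℤ_3^× = {x ∈ ℤ_3 : v_3(x) = 0}. Here v_3(53) = v_3(num) − v_3(den) = 0; compare against these criteria.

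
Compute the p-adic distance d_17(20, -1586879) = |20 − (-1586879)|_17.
d_17(20, -1586879) = 1/83521

Step 1 — x − y = 20 − (-1586879) = 1586899. Step 2 — v_17(1586899) = 4 (factor: 1586899 = (17^4 · 19); the sign does not affect v_p). Step 3 — |x − y|_17 = 17^{-4} = 1/83521.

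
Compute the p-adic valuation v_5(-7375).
v_5(-7375) = 3

v_5(n) is the largest exponent k such that 5^k divides n. Factor out: -7375 = -5^3 · 59. (Sign doesn't affect v_p.) So v_5(-7375) = 3.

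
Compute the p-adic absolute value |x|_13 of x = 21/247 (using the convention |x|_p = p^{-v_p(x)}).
|21/247|_13 = 13

Step 1 — compute v_13(x) by factoring powers of 13 out of the numerator and denominator: v_13(21/247) = -1. Step 2 — apply |x|_p = p^{-v_p(x)} = 13^{1} = 13.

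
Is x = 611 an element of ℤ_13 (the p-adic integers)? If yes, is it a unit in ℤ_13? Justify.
x ∈ ℤ_13 but not a unit; v_13(x) = 1 > 0

ℤ_13 = {x ∈ ℚ_13 : v_13(x) ≥ 0} and ℤ_13^× = {x ∈ ℤ_13 : v_13(x) = 0}. Here v_13(611) = v_13(num) − v_13(den) = 1; compare against these criteria.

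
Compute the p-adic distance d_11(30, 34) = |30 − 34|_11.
d_11(30, 34) = 1

Step 1 — x − y = 30 − 34 = -4. Step 2 — v_11(-4) = 0 (factor: -4 = −(11^0 · 4); the sign does not affect v_p). Step 3 — |x − y|_11 = 11^{0} = 1.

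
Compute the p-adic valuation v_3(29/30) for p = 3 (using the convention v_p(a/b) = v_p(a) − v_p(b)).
v_3(29/30) = -1

Factor powers of 3 from the numerator and denominator of the reduced fraction: 29 = 3^0 · 29 and 30 = 3^1 · 10. Apply v_p(a/b) = v_p(a) − v_p(b): v_3(29/30) = 0 − 1 = -1.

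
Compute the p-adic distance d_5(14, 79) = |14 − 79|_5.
d_5(14, 79) = 1/5

Step 1 — x − y = 14 − 79 = -65. Step 2 — v_5(-65) = 1 (factor: -65 = −(5^1 · 13); the sign does not affect v_p). Step 3 — |x − y|_5 = 5^{-1} = 1/5.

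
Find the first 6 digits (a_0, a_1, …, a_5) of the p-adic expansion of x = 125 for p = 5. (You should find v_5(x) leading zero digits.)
(a_0, …, a_5) = (0, 0, 0, 1, 0, 0)

v_5(125) = 3, so a_0 = ... = a_2 = 0. Factor out: x = 5^3 · u with u = 1 a unit in ℤ_5. Expand u iteratively via a_{v+i} = u_i mod 5, u_{i+1} = (u_i − a_{v+i})/5:
  u_0 = 1;  a_3 = 1;  u_1 = (u_0 − 1)/5 = 0
  u_1 = 0;  a_4 = 0;  u_2 = (u_1 − 0)/5 = 0
  u_2 = 0;  a_5 = 0;  u_3 = (u_2 − 0)/5 = 0
Digits: (0, 0, 0, 1, 0, 0).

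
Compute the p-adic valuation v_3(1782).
v_3(1782) = 4

v_3(n) is the largest exponent k such that 3^k divides n. Factor out: 1782 = 3^4 · 22. (Sign doesn't affect v_p.) So v_3(1782) = 4.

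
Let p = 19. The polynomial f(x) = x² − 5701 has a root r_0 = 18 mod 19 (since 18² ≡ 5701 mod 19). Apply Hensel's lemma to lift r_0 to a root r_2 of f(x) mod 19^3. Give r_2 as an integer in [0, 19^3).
r_2 = 4730 (mod 6859)

Hensel's recurrence: r_{i+1} = r_i − f(r_i)·(f′(r_i))^{-1} mod 19^{i+2}, with f′(x) = 2x. Iterate:
  r_0 = 18 (mod 19)
  r_1 = 37 (mod 361)
  r_2 = 4730 (mod 6859)
Final: r_2 = 4730, and one checks f(r_2) ≡ 0 mod 19^3.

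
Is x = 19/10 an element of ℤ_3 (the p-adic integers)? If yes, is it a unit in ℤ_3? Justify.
x ∈ ℤ_3^× (unit); v_3(x) = 0

ℤ_3 = {x ∈ ℚ_3 : v_3(x) ≥ 0} and ℤ_3^× = {x ∈ ℤ_3 : v_3(x) = 0}. Here v_3(19/10) = v_3(num) − v_3(den) = 0; compare against these criteria.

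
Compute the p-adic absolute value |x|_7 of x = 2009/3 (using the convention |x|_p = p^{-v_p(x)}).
|2009/3|_7 = 1/49

Step 1 — compute v_7(x) by factoring powers of 7 out of the numerator and denominator: v_7(2009/3) = 2. Step 2 — apply |x|_p = p^{-v_p(x)} = 7^{-2} = 1/49.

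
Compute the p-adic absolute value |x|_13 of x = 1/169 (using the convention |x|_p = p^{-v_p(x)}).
|1/169|_13 = 169

Step 1 — compute v_13(x) by factoring powers of 13 out of the numerator and denominator: v_13(1/169) = -2. Step 2 — apply |x|_p = p^{-v_p(x)} = 13^{2} = 169.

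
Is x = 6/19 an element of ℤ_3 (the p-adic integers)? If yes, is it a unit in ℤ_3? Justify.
x ∈ ℤ_3 but not a unit; v_3(x) = 1 > 0

ℤ_3 = {x ∈ ℚ_3 : v_3(x) ≥ 0} and ℤ_3^× = {x ∈ ℤ_3 : v_3(x) = 0}. Here v_3(6/19) = v_3(num) − v_3(den) = 1; compare against these criteria.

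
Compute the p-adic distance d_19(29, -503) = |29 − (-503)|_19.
d_19(29, -503) = 1/19

Step 1 — x − y = 29 − (-503) = 532. Step 2 — v_19(532) = 1 (factor: 532 = (19^1 · 28); the sign does not affect v_p). Step 3 — |x − y|_19 = 19^{-1} = 1/19.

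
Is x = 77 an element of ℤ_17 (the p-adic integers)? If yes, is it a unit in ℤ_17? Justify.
x ∈ ℤ_17^× (unit); v_17(x) = 0

ℤ_17 = {x ∈ ℚ_17 : v_17(x) ≥ 0} and ℤ_17^× = {x ∈ ℤ_17 : v_17(x) = 0}. Here v_17(77) = v_17(num) − v_17(den) = 0; compare against these criteria.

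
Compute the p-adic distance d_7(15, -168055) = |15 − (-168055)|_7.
d_7(15, -168055) = 1/16807

Step 1 — x − y = 15 − (-168055) = 168070. Step 2 — v_7(168070) = 5 (factor: 168070 = (7^5 · 10); the sign does not affect v_p). Step 3 — |x − y|_7 = 7^{-5} = 1/16807.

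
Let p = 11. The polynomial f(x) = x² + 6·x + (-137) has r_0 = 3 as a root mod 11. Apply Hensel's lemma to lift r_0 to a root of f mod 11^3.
r_2 = 113 (mod 1331)

Hensel: r_{i+1} = r_i − f(r_i)·(f′(r_i))^{-1} mod 11^{i+2}, f′(x) = 2x + 6. Iterate:
  r_0 = 3 (mod 11)
  r_1 = 113 (mod 121)
  r_2 = 113 (mod 1331)
Final: r = 113 satisfies f(r) ≡ 0 mod 11^3.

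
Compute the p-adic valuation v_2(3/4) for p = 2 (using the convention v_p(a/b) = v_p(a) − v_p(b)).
v_2(3/4) = -2

Factor powers of 2 from the numerator and denominator of the reduced fraction: 3 = 2^0 · 3 and 4 = 2^2 · 1. Apply v_p(a/b) = v_p(a) − v_p(b): v_2(3/4) = 0 − 2 = -2.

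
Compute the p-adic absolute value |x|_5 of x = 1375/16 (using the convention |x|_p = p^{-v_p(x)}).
|1375/16|_5 = 1/125

Step 1 — compute v_5(x) by factoring powers of 5 out of the numerator and denominator: v_5(1375/16) = 3. Step 2 — apply |x|_p = p^{-v_p(x)} = 5^{-3} = 1/125.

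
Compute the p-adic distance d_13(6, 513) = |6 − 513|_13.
d_13(6, 513) = 1/169

Step 1 — x − y = 6 − 513 = -507. Step 2 — v_13(-507) = 2 (factor: -507 = −(13^2 · 3); the sign does not affect v_p). Step 3 — |x − y|_13 = 13^{-2} = 1/169.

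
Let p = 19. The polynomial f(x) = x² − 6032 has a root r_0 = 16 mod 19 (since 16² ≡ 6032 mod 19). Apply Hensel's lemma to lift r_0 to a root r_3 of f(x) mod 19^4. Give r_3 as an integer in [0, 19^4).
r_3 = 65357 (mod 130321)

Hensel's recurrence: r_{i+1} = r_i − f(r_i)·(f′(r_i))^{-1} mod 19^{i+2}, with f′(x) = 2x. Iterate:
  r_0 = 16 (mod 19)
  r_1 = 16 (mod 361)
  r_2 = 3626 (mod 6859)
  r_3 = 65357 (mod 130321)
Final: r_3 = 65357, and one checks f(r_3) ≡ 0 mod 19^4.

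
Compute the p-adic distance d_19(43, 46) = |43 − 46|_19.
d_19(43, 46) = 1

Step 1 — x − y = 43 − 46 = -3. Step 2 — v_19(-3) = 0 (factor: -3 = −(19^0 · 3); the sign does not affect v_p). Step 3 — |x − y|_19 = 19^{0} = 1.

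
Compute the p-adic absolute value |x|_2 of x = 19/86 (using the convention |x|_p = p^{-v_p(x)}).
|19/86|_2 = 2

Step 1 — compute v_2(x) by factoring powers of 2 out of the numerator and denominator: v_2(19/86) = -1. Step 2 — apply |x|_p = p^{-v_p(x)} = 2^{1} = 2.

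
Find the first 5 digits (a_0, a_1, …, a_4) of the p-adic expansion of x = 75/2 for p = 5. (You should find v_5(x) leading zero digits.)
(a_0, …, a_4) = (0, 0, 4, 2, 2)

v_5(75/2) = 2, so a_0 = ... = a_1 = 0. Factor out: x = 5^2 · u with u = 3/2 a unit in ℤ_5. Expand u iteratively via a_{v+i} = u_i mod 5, u_{i+1} = (u_i − a_{v+i})/5:
  u_0 = 3/2;  a_2 = 4;  u_1 = (u_0 − 4)/5 = -1/2
  u_1 = -1/2;  a_3 = 2;  u_2 = (u_1 − 2)/5 = -1/2
  u_2 = -1/2;  a_4 = 2;  u_3 = (u_2 − 2)/5 = -1/2
Digits: (0, 0, 4, 2, 2).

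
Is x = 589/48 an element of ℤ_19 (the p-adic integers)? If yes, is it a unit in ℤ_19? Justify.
x ∈ ℤ_19 but not a unit; v_19(x) = 1 > 0

ℤ_19 = {x ∈ ℚ_19 : v_19(x) ≥ 0} and ℤ_19^× = {x ∈ ℤ_19 : v_19(x) = 0}. Here v_19(589/48) = v_19(num) − v_19(den) = 1; compare against these criteria.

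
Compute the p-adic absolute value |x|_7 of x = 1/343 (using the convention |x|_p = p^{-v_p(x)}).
|1/343|_7 = 343

Step 1 — compute v_7(x) by factoring powers of 7 out of the numerator and denominator: v_7(1/343) = -3. Step 2 — apply |x|_p = p^{-v_p(x)} = 7^{3} = 343.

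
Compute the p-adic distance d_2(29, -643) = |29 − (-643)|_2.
d_2(29, -643) = 1/32

Step 1 — x − y = 29 − (-643) = 672. Step 2 — v_2(672) = 5 (factor: 672 = (2^5 · 21); the sign does not affect v_p). Step 3 — |x − y|_2 = 2^{-5} = 1/32.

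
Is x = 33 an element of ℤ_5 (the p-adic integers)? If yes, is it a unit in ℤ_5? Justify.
x ∈ ℤ_5^× (unit); v_5(x) = 0

ℤ_5 = {x ∈ ℚ_5 : v_5(x) ≥ 0} and ℤ_5^× = {x ∈ ℤ_5 : v_5(x) = 0}. Here v_5(33) = v_5(num) − v_5(den) = 0; compare against these criteria.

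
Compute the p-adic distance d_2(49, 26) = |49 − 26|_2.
d_2(49, 26) = 1

Step 1 — x − y = 49 − 26 = 23. Step 2 — v_2(23) = 0 (factor: 23 = (2^0 · 23); the sign does not affect v_p). Step 3 — |x − y|_2 = 2^{0} = 1.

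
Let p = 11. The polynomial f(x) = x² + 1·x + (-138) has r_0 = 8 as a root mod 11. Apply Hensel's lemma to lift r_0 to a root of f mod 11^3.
r_2 = 866 (mod 1331)

Hensel: r_{i+1} = r_i − f(r_i)·(f′(r_i))^{-1} mod 11^{i+2}, f′(x) = 2x + 1. Iterate:
  r_0 = 8 (mod 11)
  r_1 = 19 (mod 121)
  r_2 = 866 (mod 1331)
Final: r = 866 satisfies f(r) ≡ 0 mod 11^3.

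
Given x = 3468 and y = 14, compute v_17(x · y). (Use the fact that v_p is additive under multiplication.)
v_17(48552) = 2

v_p(x) = 2 (factor: 3468 = 17^2 · 12); v_p(y) = 0 (factor: 14 = 17^0 · 14). Additivity: v_p(xy) = v_p(x) + v_p(y) = 2 + 0 = 2. (Direct check: xy = 48552 = 17^2 · (168).)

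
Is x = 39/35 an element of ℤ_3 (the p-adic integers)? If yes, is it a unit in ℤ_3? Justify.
x ∈ ℤ_3 but not a unit; v_3(x) = 1 > 0

ℤ_3 = {x ∈ ℚ_3 : v_3(x) ≥ 0} and ℤ_3^× = {x ∈ ℤ_3 : v_3(x) = 0}. Here v_3(39/35) = v_3(num) − v_3(den) = 1; compare against these criteria.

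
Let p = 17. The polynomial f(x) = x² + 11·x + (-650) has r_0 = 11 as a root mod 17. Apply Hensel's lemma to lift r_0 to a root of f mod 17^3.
r_2 = 4805 (mod 4913)

Hensel: r_{i+1} = r_i − f(r_i)·(f′(r_i))^{-1} mod 17^{i+2}, f′(x) = 2x + 11. Iterate:
  r_0 = 11 (mod 17)
  r_1 = 181 (mod 289)
  r_2 = 4805 (mod 4913)
Final: r = 4805 satisfies f(r) ≡ 0 mod 17^3.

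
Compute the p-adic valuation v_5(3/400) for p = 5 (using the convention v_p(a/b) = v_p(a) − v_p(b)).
v_5(3/400) = -2

Factor powers of 5 from the numerator and denominator of the reduced fraction: 3 = 5^0 · 3 and 400 = 5^2 · 16. Apply v_p(a/b) = v_p(a) − v_p(b): v_5(3/400) = 0 − 2 = -2.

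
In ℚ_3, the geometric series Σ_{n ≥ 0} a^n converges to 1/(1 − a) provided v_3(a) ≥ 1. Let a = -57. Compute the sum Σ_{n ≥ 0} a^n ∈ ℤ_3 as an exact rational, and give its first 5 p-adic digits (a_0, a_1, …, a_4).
Σ a^n = 1/(1 − a) = 1/58;  first 5 digits = (1, 2, 0, 0, 1)

v_3(a) = 1 ≥ 1, so the series converges in ℤ_3 to 1/(1 − a) = 1/(1 − (-57)) = 1/58. Expand this rational in ℤ_3: compute digits iteratively via d_i = x_i mod 3, x_{i+1} = (x_i − d_i)/3. The first 5 digits are (1, 2, 0, 0, 1).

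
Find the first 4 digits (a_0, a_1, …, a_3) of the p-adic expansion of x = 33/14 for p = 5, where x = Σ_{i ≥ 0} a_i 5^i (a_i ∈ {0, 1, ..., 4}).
(a_0, …, a_3) = (2, 4, 1, 0)

v_5(33/14) = 0 (numerator and denominator both coprime to 5), so x ∈ ℤ_5^×. Compute digits iteratively via a_i = x_i mod 5, x_{i+1} = (x_i − a_i)/5, with x_0 = x:
  x_0 = 33/14;  a_0 = 2;  x_1 = (x_0 − 2)/5 = 1/14
  x_1 = 1/14;  a_1 = 4;  x_2 = (x_1 − 4)/5 = -11/14
  x_2 = -11/14;  a_2 = 1;  x_3 = (x_2 − 1)/5 = -5/14
  x_3 = -5/14;  a_3 = 0;  x_4 = (x_3 − 0)/5 = -1/14
Digits: (2, 4, 1, 0).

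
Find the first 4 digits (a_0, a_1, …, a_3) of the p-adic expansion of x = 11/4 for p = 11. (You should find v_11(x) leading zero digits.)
(a_0, …, a_3) = (0, 3, 8, 2)

v_11(11/4) = 1, so a_0 = ... = a_0 = 0. Factor out: x = 11^1 · u with u = 1/4 a unit in ℤ_11. Expand u iteratively via a_{v+i} = u_i mod 11, u_{i+1} = (u_i − a_{v+i})/11:
  u_0 = 1/4;  a_1 = 3;  u_1 = (u_0 − 3)/11 = -1/4
  u_1 = -1/4;  a_2 = 8;  u_2 = (u_1 − 8)/11 = -3/4
  u_2 = -3/4;  a_3 = 2;  u_3 = (u_2 − 2)/11 = -1/4
Digits: (0, 3, 8, 2).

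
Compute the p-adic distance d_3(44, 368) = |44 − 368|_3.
d_3(44, 368) = 1/81

Step 1 — x − y = 44 − 368 = -324. Step 2 — v_3(-324) = 4 (factor: -324 = −(3^4 · 4); the sign does not affect v_p). Step 3 — |x − y|_3 = 3^{-4} = 1/81.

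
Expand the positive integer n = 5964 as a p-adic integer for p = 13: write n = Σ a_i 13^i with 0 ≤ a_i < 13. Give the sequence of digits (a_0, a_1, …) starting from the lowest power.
(a_0, a_1, …) = (10, 3, 9, 2)

Repeated division by 13 gives the digits low-to-high: 5964 = 10 + 3·13^1 + 9·13^2 + 2·13^3. Digit sequence: (10, 3, 9, 2).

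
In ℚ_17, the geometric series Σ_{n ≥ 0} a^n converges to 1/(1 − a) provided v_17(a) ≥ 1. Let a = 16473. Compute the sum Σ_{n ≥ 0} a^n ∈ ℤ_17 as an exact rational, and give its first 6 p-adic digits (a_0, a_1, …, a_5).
Σ a^n = 1/(1 − a) = -1/16472;  first 6 digits = (1, 0, 6, 3, 2, 4)

v_17(a) = 2 ≥ 1, so the series converges in ℤ_17 to 1/(1 − a) = 1/(1 − 16473) = -1/16472. Expand this rational in ℤ_17: compute digits iteratively via d_i = x_i mod 17, x_{i+1} = (x_i − d_i)/17. The first 6 digits are (1, 0, 6, 3, 2, 4).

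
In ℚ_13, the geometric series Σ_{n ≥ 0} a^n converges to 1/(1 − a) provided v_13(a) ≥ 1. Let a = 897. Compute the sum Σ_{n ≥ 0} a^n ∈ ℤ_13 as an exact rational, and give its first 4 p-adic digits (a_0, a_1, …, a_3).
Σ a^n = 1/(1 − a) = -1/896;  first 4 digits = (1, 4, 8, 1)

v_13(a) = 1 ≥ 1, so the series converges in ℤ_13 to 1/(1 − a) = 1/(1 − 897) = -1/896. Expand this rational in ℤ_13: compute digits iteratively via d_i = x_i mod 13, x_{i+1} = (x_i − d_i)/13. The first 4 digits are (1, 4, 8, 1).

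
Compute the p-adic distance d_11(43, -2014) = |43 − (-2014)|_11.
d_11(43, -2014) = 1/121

Step 1 — x − y = 43 − (-2014) = 2057. Step 2 — v_11(2057) = 2 (factor: 2057 = (11^2 · 17); the sign does not affect v_p). Step 3 — |x − y|_11 = 11^{-2} = 1/121.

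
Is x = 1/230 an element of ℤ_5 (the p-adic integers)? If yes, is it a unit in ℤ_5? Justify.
x ∉ ℤ_5 (v_5(x) = -1 < 0)

ℤ_5 = {x ∈ ℚ_5 : v_5(x) ≥ 0} and ℤ_5^× = {x ∈ ℤ_5 : v_5(x) = 0}. Here v_5(1/230) = v_5(num) − v_5(den) = -1; compare against these criteria.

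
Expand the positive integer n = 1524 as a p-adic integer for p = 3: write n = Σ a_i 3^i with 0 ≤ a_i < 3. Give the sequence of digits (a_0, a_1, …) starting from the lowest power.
(a_0, a_1, …) = (0, 1, 1, 2, 0, 0, 2)

Repeated division by 3 gives the digits low-to-high: 1524 = 1·3^1 + 1·3^2 + 2·3^3 + 2·3^6. Digit sequence: (0, 1, 1, 2, 0, 0, 2).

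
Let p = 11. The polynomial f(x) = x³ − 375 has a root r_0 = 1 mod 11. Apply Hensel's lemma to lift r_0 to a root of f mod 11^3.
r_2 = 408 (mod 1331)

Hensel: r_{i+1} = r_i − f(r_i)/f′(r_i) mod 11^{i+2}, where f′(x) = 3x². Iterate:
  r_0 = 1 (mod 11)
  r_1 = 45 (mod 121)
  r_2 = 408 (mod 1331)
Final: r = 408 with f(r) ≡ 0 mod 11^3.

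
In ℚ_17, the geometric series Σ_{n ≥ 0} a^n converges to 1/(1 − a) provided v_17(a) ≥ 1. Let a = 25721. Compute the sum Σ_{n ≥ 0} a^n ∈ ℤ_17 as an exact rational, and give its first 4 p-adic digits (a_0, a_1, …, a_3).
Σ a^n = 1/(1 − a) = -1/25720;  first 4 digits = (1, 0, 4, 5)

v_17(a) = 2 ≥ 1, so the series converges in ℤ_17 to 1/(1 − a) = 1/(1 − 25721) = -1/25720. Expand this rational in ℤ_17: compute digits iteratively via d_i = x_i mod 17, x_{i+1} = (x_i − d_i)/17. The first 4 digits are (1, 0, 4, 5).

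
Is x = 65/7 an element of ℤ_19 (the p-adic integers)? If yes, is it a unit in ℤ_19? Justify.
x ∈ ℤ_19^× (unit); v_19(x) = 0

ℤ_19 = {x ∈ ℚ_19 : v_19(x) ≥ 0} and ℤ_19^× = {x ∈ ℤ_19 : v_19(x) = 0}. Here v_19(65/7) = v_19(num) − v_19(den) = 0; compare against these criteria.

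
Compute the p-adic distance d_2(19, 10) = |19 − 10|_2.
d_2(19, 10) = 1

Step 1 — x − y = 19 − 10 = 9. Step 2 — v_2(9) = 0 (factor: 9 = (2^0 · 9); the sign does not affect v_p). Step 3 — |x − y|_2 = 2^{0} = 1.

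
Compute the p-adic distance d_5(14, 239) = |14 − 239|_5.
d_5(14, 239) = 1/25

Step 1 — x − y = 14 − 239 = -225. Step 2 — v_5(-225) = 2 (factor: -225 = −(5^2 · 9); the sign does not affect v_p). Step 3 — |x − y|_5 = 5^{-2} = 1/25.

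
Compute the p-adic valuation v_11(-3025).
v_11(-3025) = 2

v_11(n) is the largest exponent k such that 11^k divides n. Factor out: -3025 = -11^2 · 25. (Sign doesn't affect v_p.) So v_11(-3025) = 2.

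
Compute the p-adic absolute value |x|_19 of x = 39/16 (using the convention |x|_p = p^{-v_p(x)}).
|39/16|_19 = 1

Step 1 — compute v_19(x) by factoring powers of 19 out of the numerator and denominator: v_19(39/16) = 0. Step 2 — apply |x|_p = p^{-v_p(x)} = 19^{0} = 1.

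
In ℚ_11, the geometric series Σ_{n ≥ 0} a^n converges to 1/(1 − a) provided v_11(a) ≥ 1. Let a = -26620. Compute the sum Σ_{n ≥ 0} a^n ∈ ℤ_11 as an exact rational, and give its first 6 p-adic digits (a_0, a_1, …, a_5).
Σ a^n = 1/(1 − a) = 1/26621;  first 6 digits = (1, 0, 0, 2, 9, 10)

v_11(a) = 3 ≥ 1, so the series converges in ℤ_11 to 1/(1 − a) = 1/(1 − (-26620)) = 1/26621. Expand this rational in ℤ_11: compute digits iteratively via d_i = x_i mod 11, x_{i+1} = (x_i − d_i)/11. The first 6 digits are (1, 0, 0, 2, 9, 10).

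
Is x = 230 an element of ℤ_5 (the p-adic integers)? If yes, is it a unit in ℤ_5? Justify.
x ∈ ℤ_5 but not a unit; v_5(x) = 1 > 0

ℤ_5 = {x ∈ ℚ_5 : v_5(x) ≥ 0} and ℤ_5^× = {x ∈ ℤ_5 : v_5(x) = 0}. Here v_5(230) = v_5(num) − v_5(den) = 1; compare against these criteria.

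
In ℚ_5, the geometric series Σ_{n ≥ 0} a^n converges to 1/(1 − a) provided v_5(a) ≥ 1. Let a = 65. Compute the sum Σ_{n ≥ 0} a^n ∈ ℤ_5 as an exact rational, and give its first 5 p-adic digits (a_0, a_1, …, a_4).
Σ a^n = 1/(1 − a) = -1/64;  first 5 digits = (1, 3, 1, 1, 2)

v_5(a) = 1 ≥ 1, so the series converges in ℤ_5 to 1/(1 − a) = 1/(1 − 65) = -1/64. Expand this rational in ℤ_5: compute digits iteratively via d_i = x_i mod 5, x_{i+1} = (x_i − d_i)/5. The first 5 digits are (1, 3, 1, 1, 2).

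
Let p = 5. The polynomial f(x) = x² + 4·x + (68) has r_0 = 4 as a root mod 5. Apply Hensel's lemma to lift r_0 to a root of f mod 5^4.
r_3 = 204 (mod 625)

Hensel: r_{i+1} = r_i − f(r_i)·(f′(r_i))^{-1} mod 5^{i+2}, f′(x) = 2x + 4. Iterate:
  r_0 = 4 (mod 5)
  r_1 = 4 (mod 25)
  r_2 = 79 (mod 125)
  r_3 = 204 (mod 625)
Final: r = 204 satisfies f(r) ≡ 0 mod 5^4.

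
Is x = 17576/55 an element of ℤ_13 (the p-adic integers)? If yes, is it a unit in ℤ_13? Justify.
x ∈ ℤ_13 but not a unit; v_13(x) = 3 > 0

ℤ_13 = {x ∈ ℚ_13 : v_13(x) ≥ 0} and ℤ_13^× = {x ∈ ℤ_13 : v_13(x) = 0}. Here v_13(17576/55) = v_13(num) − v_13(den) = 3; compare against these criteria.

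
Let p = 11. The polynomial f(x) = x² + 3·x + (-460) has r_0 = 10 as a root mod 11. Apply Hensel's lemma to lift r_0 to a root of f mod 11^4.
r_3 = 14618 (mod 14641)

Hensel: r_{i+1} = r_i − f(r_i)·(f′(r_i))^{-1} mod 11^{i+2}, f′(x) = 2x + 3. Iterate:
  r_0 = 10 (mod 11)
  r_1 = 98 (mod 121)
  r_2 = 1308 (mod 1331)
  r_3 = 14618 (mod 14641)
Final: r = 14618 satisfies f(r) ≡ 0 mod 11^4.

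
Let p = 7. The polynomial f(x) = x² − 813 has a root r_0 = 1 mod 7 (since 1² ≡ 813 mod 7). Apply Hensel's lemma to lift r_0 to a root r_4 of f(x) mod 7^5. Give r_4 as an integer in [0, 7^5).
r_4 = 10599 (mod 16807)

Hensel's recurrence: r_{i+1} = r_i − f(r_i)·(f′(r_i))^{-1} mod 7^{i+2}, with f′(x) = 2x. Iterate:
  r_0 = 1 (mod 7)
  r_1 = 15 (mod 49)
  r_2 = 309 (mod 343)
  r_3 = 995 (mod 2401)
  r_4 = 10599 (mod 16807)
Final: r_4 = 10599, and one checks f(r_4) ≡ 0 mod 7^5.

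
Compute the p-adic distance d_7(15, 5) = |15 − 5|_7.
d_7(15, 5) = 1

Step 1 — x − y = 15 − 5 = 10. Step 2 — v_7(10) = 0 (factor: 10 = (7^0 · 10); the sign does not affect v_p). Step 3 — |x − y|_7 = 7^{0} = 1.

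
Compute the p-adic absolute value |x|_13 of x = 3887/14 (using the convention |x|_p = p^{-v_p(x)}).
|3887/14|_13 = 1/169

Step 1 — compute v_13(x) by factoring powers of 13 out of the numerator and denominator: v_13(3887/14) = 2. Step 2 — apply |x|_p = p^{-v_p(x)} = 13^{-2} = 1/169.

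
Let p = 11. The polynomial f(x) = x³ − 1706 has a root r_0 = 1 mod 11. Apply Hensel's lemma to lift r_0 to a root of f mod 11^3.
r_2 = 408 (mod 1331)

Hensel: r_{i+1} = r_i − f(r_i)/f′(r_i) mod 11^{i+2}, where f′(x) = 3x². Iterate:
  r_0 = 1 (mod 11)
  r_1 = 45 (mod 121)
  r_2 = 408 (mod 1331)
Final: r = 408 with f(r) ≡ 0 mod 11^3.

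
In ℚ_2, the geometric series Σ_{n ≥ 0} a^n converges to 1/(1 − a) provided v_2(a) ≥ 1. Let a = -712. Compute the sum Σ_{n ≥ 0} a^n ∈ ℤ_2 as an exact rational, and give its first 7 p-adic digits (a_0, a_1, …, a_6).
Σ a^n = 1/(1 − a) = 1/713;  first 7 digits = (1, 0, 0, 1, 1, 1, 1)

v_2(a) = 3 ≥ 1, so the series converges in ℤ_2 to 1/(1 − a) = 1/(1 − (-712)) = 1/713. Expand this rational in ℤ_2: compute digits iteratively via d_i = x_i mod 2, x_{i+1} = (x_i − d_i)/2. The first 7 digits are (1, 0, 0, 1, 1, 1, 1).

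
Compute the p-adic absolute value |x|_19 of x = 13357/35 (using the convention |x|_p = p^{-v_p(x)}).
|13357/35|_19 = 1/361

Step 1 — compute v_19(x) by factoring powers of 19 out of the numerator and denominator: v_19(13357/35) = 2. Step 2 — apply |x|_p = p^{-v_p(x)} = 19^{-2} = 1/361.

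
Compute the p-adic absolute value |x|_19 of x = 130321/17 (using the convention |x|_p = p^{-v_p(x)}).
|130321/17|_19 = 1/130321

Step 1 — compute v_19(x) by factoring powers of 19 out of the numerator and denominator: v_19(130321/17) = 4. Step 2 — apply |x|_p = p^{-v_p(x)} = 19^{-4} = 1/130321.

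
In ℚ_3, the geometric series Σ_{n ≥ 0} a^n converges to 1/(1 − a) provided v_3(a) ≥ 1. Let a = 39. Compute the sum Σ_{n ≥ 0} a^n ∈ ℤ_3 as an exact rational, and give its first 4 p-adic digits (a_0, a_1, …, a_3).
Σ a^n = 1/(1 − a) = -1/38;  first 4 digits = (1, 1, 2, 1)

v_3(a) = 1 ≥ 1, so the series converges in ℤ_3 to 1/(1 − a) = 1/(1 − 39) = -1/38. Expand this rational in ℤ_3: compute digits iteratively via d_i = x_i mod 3, x_{i+1} = (x_i − d_i)/3. The first 4 digits are (1, 1, 2, 1).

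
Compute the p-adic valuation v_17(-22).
v_17(-22) = 0

v_17(n) is the largest exponent k such that 17^k divides n. Factor out: -22 = -17^0 · 22. (Sign doesn't affect v_p.) So v_17(-22) = 0.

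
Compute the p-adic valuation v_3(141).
v_3(141) = 1

v_3(n) is the largest exponent k such that 3^k divides n. Factor out: 141 = 3^1 · 47. (Sign doesn't affect v_p.) So v_3(141) = 1.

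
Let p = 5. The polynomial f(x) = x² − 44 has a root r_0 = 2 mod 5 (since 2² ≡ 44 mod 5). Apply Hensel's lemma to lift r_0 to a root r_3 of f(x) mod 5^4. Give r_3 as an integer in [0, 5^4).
r_3 = 112 (mod 625)

Hensel's recurrence: r_{i+1} = r_i − f(r_i)·(f′(r_i))^{-1} mod 5^{i+2}, with f′(x) = 2x. Iterate:
  r_0 = 2 (mod 5)
  r_1 = 12 (mod 25)
  r_2 = 112 (mod 125)
  r_3 = 112 (mod 625)
Final: r_3 = 112, and one checks f(r_3) ≡ 0 mod 5^4.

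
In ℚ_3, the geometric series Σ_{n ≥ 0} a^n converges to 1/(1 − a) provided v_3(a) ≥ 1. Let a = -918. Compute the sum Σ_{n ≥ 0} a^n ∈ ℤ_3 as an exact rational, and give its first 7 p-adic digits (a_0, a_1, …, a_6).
Σ a^n = 1/(1 − a) = 1/919;  first 7 digits = (1, 0, 0, 2, 0, 2, 2)

v_3(a) = 3 ≥ 1, so the series converges in ℤ_3 to 1/(1 − a) = 1/(1 − (-918)) = 1/919. Expand this rational in ℤ_3: compute digits iteratively via d_i = x_i mod 3, x_{i+1} = (x_i − d_i)/3. The first 7 digits are (1, 0, 0, 2, 0, 2, 2).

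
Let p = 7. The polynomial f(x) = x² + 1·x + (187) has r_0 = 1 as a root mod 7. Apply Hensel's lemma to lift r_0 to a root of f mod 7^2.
r_1 = 36 (mod 49)

Hensel: r_{i+1} = r_i − f(r_i)·(f′(r_i))^{-1} mod 7^{i+2}, f′(x) = 2x + 1. Iterate:
  r_0 = 1 (mod 7)
  r_1 = 36 (mod 49)
Final: r = 36 satisfies f(r) ≡ 0 mod 7^2.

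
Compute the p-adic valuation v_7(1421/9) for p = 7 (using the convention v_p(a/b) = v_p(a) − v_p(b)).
v_7(1421/9) = 2

Factor powers of 7 from the numerator and denominator of the reduced fraction: 1421 = 7^2 · 29 and 9 = 7^0 · 9. Apply v_p(a/b) = v_p(a) − v_p(b): v_7(1421/9) = 2 − 0 = 2.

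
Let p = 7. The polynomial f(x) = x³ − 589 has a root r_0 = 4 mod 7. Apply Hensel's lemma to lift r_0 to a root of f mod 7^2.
r_1 = 18 (mod 49)

Hensel: r_{i+1} = r_i − f(r_i)/f′(r_i) mod 7^{i+2}, where f′(x) = 3x². Iterate:
  r_0 = 4 (mod 7)
  r_1 = 18 (mod 49)
Final: r = 18 with f(r) ≡ 0 mod 7^2.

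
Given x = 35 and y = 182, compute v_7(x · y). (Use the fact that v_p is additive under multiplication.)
v_7(6370) = 2

v_p(x) = 1 (factor: 35 = 7^1 · 5); v_p(y) = 1 (factor: 182 = 7^1 · 26). Additivity: v_p(xy) = v_p(x) + v_p(y) = 1 + 1 = 2. (Direct check: xy = 6370 = 7^2 · (130).)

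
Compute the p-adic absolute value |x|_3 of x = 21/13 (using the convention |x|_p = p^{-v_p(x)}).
|21/13|_3 = 1/3

Step 1 — compute v_3(x) by factoring powers of 3 out of the numerator and denominator: v_3(21/13) = 1. Step 2 — apply |x|_p = p^{-v_p(x)} = 3^{-1} = 1/3.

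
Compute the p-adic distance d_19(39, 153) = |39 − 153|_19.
d_19(39, 153) = 1/19

Step 1 — x − y = 39 − 153 = -114. Step 2 — v_19(-114) = 1 (factor: -114 = −(19^1 · 6); the sign does not affect v_p). Step 3 — |x − y|_19 = 19^{-1} = 1/19.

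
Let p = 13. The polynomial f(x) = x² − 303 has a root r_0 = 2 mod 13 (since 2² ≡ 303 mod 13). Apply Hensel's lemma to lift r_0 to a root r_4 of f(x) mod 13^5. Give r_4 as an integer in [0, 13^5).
r_4 = 263590 (mod 371293)

Hensel's recurrence: r_{i+1} = r_i − f(r_i)·(f′(r_i))^{-1} mod 13^{i+2}, with f′(x) = 2x. Iterate:
  r_0 = 2 (mod 13)
  r_1 = 119 (mod 169)
  r_2 = 2147 (mod 2197)
  r_3 = 6541 (mod 28561)
  r_4 = 263590 (mod 371293)
Final: r_4 = 263590, and one checks f(r_4) ≡ 0 mod 13^5.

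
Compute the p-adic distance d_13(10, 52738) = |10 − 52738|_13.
d_13(10, 52738) = 1/2197

Step 1 — x − y = 10 − 52738 = -52728. Step 2 — v_13(-52728) = 3 (factor: -52728 = −(13^3 · 24); the sign does not affect v_p). Step 3 — |x − y|_13 = 13^{-3} = 1/2197.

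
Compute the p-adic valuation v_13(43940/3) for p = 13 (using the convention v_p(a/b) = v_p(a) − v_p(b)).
v_13(43940/3) = 3

Factor powers of 13 from the numerator and denominator of the reduced fraction: 43940 = 13^3 · 20 and 3 = 13^0 · 3. Apply v_p(a/b) = v_p(a) − v_p(b): v_13(43940/3) = 3 − 0 = 3.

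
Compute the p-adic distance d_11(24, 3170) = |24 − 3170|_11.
d_11(24, 3170) = 1/121

Step 1 — x − y = 24 − 3170 = -3146. Step 2 — v_11(-3146) = 2 (factor: -3146 = −(11^2 · 26); the sign does not affect v_p). Step 3 — |x − y|_11 = 11^{-2} = 1/121.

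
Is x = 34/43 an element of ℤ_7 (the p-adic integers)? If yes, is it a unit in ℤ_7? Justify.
x ∈ ℤ_7^× (unit); v_7(x) = 0

ℤ_7 = {x ∈ ℚ_7 : v_7(x) ≥ 0} and ℤ_7^× = {x ∈ ℤ_7 : v_7(x) = 0}. Here v_7(34/43) = v_7(num) − v_7(den) = 0; compare against these criteria.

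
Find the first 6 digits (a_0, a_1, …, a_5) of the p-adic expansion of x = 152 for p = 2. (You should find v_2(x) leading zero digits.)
(a_0, …, a_5) = (0, 0, 0, 1, 1, 0)

v_2(152) = 3, so a_0 = ... = a_2 = 0. Factor out: x = 2^3 · u with u = 19 a unit in ℤ_2. Expand u iteratively via a_{v+i} = u_i mod 2, u_{i+1} = (u_i − a_{v+i})/2:
  u_0 = 19;  a_3 = 1;  u_1 = (u_0 − 1)/2 = 9
  u_1 = 9;  a_4 = 1;  u_2 = (u_1 − 1)/2 = 4
  u_2 = 4;  a_5 = 0;  u_3 = (u_2 − 0)/2 = 2
Digits: (0, 0, 0, 1, 1, 0).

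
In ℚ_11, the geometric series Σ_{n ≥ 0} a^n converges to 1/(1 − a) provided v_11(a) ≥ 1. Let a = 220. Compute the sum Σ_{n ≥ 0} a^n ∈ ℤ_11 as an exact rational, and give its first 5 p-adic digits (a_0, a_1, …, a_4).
Σ a^n = 1/(1 − a) = -1/219;  first 5 digits = (1, 9, 5, 6, 9)

v_11(a) = 1 ≥ 1, so the series converges in ℤ_11 to 1/(1 − a) = 1/(1 − 220) = -1/219. Expand this rational in ℤ_11: compute digits iteratively via d_i = x_i mod 11, x_{i+1} = (x_i − d_i)/11. The first 5 digits are (1, 9, 5, 6, 9).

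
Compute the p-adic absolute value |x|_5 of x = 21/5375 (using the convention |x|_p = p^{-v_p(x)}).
|21/5375|_5 = 125

Step 1 — compute v_5(x) by factoring powers of 5 out of the numerator and denominator: v_5(21/5375) = -3. Step 2 — apply |x|_p = p^{-v_p(x)} = 5^{3} = 125.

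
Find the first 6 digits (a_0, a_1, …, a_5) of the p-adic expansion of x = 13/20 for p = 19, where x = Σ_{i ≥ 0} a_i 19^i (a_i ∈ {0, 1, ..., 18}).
(a_0, …, a_5) = (13, 6, 12, 6, 12, 6)

v_19(13/20) = 0 (numerator and denominator both coprime to 19), so x ∈ ℤ_19^×. Compute digits iteratively via a_i = x_i mod 19, x_{i+1} = (x_i − a_i)/19, with x_0 = x:
  x_0 = 13/20;  a_0 = 13;  x_1 = (x_0 − 13)/19 = -13/20
  x_1 = -13/20;  a_1 = 6;  x_2 = (x_1 − 6)/19 = -7/20
  x_2 = -7/20;  a_2 = 12;  x_3 = (x_2 − 12)/19 = -13/20
  x_3 = -13/20;  a_3 = 6;  x_4 = (x_3 − 6)/19 = -7/20
  x_4 = -7/20;  a_4 = 12;  x_5 = (x_4 − 12)/19 = -13/20
  x_5 = -13/20;  a_5 = 6;  x_6 = (x_5 − 6)/19 = -7/20
Digits: (13, 6, 12, 6, 12, 6).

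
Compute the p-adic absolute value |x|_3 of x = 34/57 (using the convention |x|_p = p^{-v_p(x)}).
|34/57|_3 = 3

Step 1 — compute v_3(x) by factoring powers of 3 out of the numerator and denominator: v_3(34/57) = -1. Step 2 — apply |x|_p = p^{-v_p(x)} = 3^{1} = 3.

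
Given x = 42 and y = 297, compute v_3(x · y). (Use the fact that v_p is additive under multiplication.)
v_3(12474) = 4

v_p(x) = 1 (factor: 42 = 3^1 · 14); v_p(y) = 3 (factor: 297 = 3^3 · 11). Additivity: v_p(xy) = v_p(x) + v_p(y) = 1 + 3 = 4. (Direct check: xy = 12474 = 3^4 · (154).)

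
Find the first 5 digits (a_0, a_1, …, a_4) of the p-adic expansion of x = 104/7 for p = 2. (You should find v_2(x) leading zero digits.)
(a_0, …, a_4) = (0, 0, 0, 1, 1)

v_2(104/7) = 3, so a_0 = ... = a_2 = 0. Factor out: x = 2^3 · u with u = 13/7 a unit in ℤ_2. Expand u iteratively via a_{v+i} = u_i mod 2, u_{i+1} = (u_i − a_{v+i})/2:
  u_0 = 13/7;  a_3 = 1;  u_1 = (u_0 − 1)/2 = 3/7
  u_1 = 3/7;  a_4 = 1;  u_2 = (u_1 − 1)/2 = -2/7
Digits: (0, 0, 0, 1, 1).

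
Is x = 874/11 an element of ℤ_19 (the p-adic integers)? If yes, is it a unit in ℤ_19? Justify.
x ∈ ℤ_19 but not a unit; v_19(x) = 1 > 0

ℤ_19 = {x ∈ ℚ_19 : v_19(x) ≥ 0} and ℤ_19^× = {x ∈ ℤ_19 : v_19(x) = 0}. Here v_19(874/11) = v_19(num) − v_19(den) = 1; compare against these criteria.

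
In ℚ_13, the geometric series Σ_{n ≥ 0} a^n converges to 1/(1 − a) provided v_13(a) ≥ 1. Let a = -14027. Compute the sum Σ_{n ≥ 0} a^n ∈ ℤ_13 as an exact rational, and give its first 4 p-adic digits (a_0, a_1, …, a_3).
Σ a^n = 1/(1 − a) = 1/14028;  first 4 digits = (1, 0, 8, 6)

v_13(a) = 2 ≥ 1, so the series converges in ℤ_13 to 1/(1 − a) = 1/(1 − (-14027)) = 1/14028. Expand this rational in ℤ_13: compute digits iteratively via d_i = x_i mod 13, x_{i+1} = (x_i − d_i)/13. The first 4 digits are (1, 0, 8, 6).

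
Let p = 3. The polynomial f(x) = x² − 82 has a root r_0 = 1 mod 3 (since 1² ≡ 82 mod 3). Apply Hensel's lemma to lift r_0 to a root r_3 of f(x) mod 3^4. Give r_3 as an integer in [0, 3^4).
r_3 = 1 (mod 81)

Hensel's recurrence: r_{i+1} = r_i − f(r_i)·(f′(r_i))^{-1} mod 3^{i+2}, with f′(x) = 2x. Iterate:
  r_0 = 1 (mod 3)
  r_1 = 1 (mod 9)
  r_2 = 1 (mod 27)
  r_3 = 1 (mod 81)
Final: r_3 = 1, and one checks f(r_3) ≡ 0 mod 3^4.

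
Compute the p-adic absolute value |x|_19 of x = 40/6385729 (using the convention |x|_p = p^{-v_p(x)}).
|40/6385729|_19 = 130321

Step 1 — compute v_19(x) by factoring powers of 19 out of the numerator and denominator: v_19(40/6385729) = -4. Step 2 — apply |x|_p = p^{-v_p(x)} = 19^{4} = 130321.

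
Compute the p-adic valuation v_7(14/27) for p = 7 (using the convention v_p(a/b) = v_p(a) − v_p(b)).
v_7(14/27) = 1

Factor powers of 7 from the numerator and denominator of the reduced fraction: 14 = 7^1 · 2 and 27 = 7^0 · 27. Apply v_p(a/b) = v_p(a) − v_p(b): v_7(14/27) = 1 − 0 = 1.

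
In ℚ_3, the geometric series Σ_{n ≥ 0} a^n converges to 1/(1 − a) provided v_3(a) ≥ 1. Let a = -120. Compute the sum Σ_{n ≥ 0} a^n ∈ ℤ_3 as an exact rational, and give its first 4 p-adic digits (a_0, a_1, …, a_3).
Σ a^n = 1/(1 − a) = 1/121;  first 4 digits = (1, 2, 2, 2)

v_3(a) = 1 ≥ 1, so the series converges in ℤ_3 to 1/(1 − a) = 1/(1 − (-120)) = 1/121. Expand this rational in ℤ_3: compute digits iteratively via d_i = x_i mod 3, x_{i+1} = (x_i − d_i)/3. The first 4 digits are (1, 2, 2, 2).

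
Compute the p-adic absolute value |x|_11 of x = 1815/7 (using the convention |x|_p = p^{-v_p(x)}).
|1815/7|_11 = 1/121

Step 1 — compute v_11(x) by factoring powers of 11 out of the numerator and denominator: v_11(1815/7) = 2. Step 2 — apply |x|_p = p^{-v_p(x)} = 11^{-2} = 1/121.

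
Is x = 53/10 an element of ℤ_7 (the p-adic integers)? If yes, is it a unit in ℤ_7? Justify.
x ∈ ℤ_7^× (unit); v_7(x) = 0

ℤ_7 = {x ∈ ℚ_7 : v_7(x) ≥ 0} and ℤ_7^× = {x ∈ ℤ_7 : v_7(x) = 0}. Here v_7(53/10) = v_7(num) − v_7(den) = 0; compare against these criteria.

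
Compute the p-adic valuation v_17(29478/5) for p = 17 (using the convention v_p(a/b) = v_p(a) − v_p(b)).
v_17(29478/5) = 3

Factor powers of 17 from the numerator and denominator of the reduced fraction: 29478 = 17^3 · 6 and 5 = 17^0 · 5. Apply v_p(a/b) = v_p(a) − v_p(b): v_17(29478/5) = 3 − 0 = 3.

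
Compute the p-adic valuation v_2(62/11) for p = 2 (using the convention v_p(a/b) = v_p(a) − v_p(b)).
v_2(62/11) = 1

Factor powers of 2 from the numerator and denominator of the reduced fraction: 62 = 2^1 · 31 and 11 = 2^0 · 11. Apply v_p(a/b) = v_p(a) − v_p(b): v_2(62/11) = 1 − 0 = 1.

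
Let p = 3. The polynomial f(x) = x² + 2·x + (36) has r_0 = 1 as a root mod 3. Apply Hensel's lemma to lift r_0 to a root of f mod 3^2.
r_1 = 7 (mod 9)

Hensel: r_{i+1} = r_i − f(r_i)·(f′(r_i))^{-1} mod 3^{i+2}, f′(x) = 2x + 2. Iterate:
  r_0 = 1 (mod 3)
  r_1 = 7 (mod 9)
Final: r = 7 satisfies f(r) ≡ 0 mod 3^2.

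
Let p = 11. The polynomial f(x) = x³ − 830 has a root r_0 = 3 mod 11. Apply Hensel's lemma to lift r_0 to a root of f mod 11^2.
r_1 = 91 (mod 121)

Hensel: r_{i+1} = r_i − f(r_i)/f′(r_i) mod 11^{i+2}, where f′(x) = 3x². Iterate:
  r_0 = 3 (mod 11)
  r_1 = 91 (mod 121)
Final: r = 91 with f(r) ≡ 0 mod 11^2.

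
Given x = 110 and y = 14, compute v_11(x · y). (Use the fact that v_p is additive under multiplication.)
v_11(1540) = 1

v_p(x) = 1 (factor: 110 = 11^1 · 10); v_p(y) = 0 (factor: 14 = 11^0 · 14). Additivity: v_p(xy) = v_p(x) + v_p(y) = 1 + 0 = 1. (Direct check: xy = 1540 = 11^1 · (140).)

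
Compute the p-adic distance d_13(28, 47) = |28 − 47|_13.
d_13(28, 47) = 1

Step 1 — x − y = 28 − 47 = -19. Step 2 — v_13(-19) = 0 (factor: -19 = −(13^0 · 19); the sign does not affect v_p). Step 3 — |x − y|_13 = 13^{0} = 1.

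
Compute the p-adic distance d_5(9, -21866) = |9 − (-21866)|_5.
d_5(9, -21866) = 1/3125

Step 1 — x − y = 9 − (-21866) = 21875. Step 2 — v_5(21875) = 5 (factor: 21875 = (5^5 · 7); the sign does not affect v_p). Step 3 — |x − y|_5 = 5^{-5} = 1/3125.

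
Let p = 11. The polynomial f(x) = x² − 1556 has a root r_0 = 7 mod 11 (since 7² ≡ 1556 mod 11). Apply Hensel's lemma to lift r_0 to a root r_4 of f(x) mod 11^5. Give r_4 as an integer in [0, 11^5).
r_4 = 5309 (mod 161051)

Hensel's recurrence: r_{i+1} = r_i − f(r_i)·(f′(r_i))^{-1} mod 11^{i+2}, with f′(x) = 2x. Iterate:
  r_0 = 7 (mod 11)
  r_1 = 106 (mod 121)
  r_2 = 1316 (mod 1331)
  r_3 = 5309 (mod 14641)
  r_4 = 5309 (mod 161051)
Final: r_4 = 5309, and one checks f(r_4) ≡ 0 mod 11^5.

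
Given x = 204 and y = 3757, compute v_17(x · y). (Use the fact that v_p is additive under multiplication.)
v_17(766428) = 3

v_p(x) = 1 (factor: 204 = 17^1 · 12); v_p(y) = 2 (factor: 3757 = 17^2 · 13). Additivity: v_p(xy) = v_p(x) + v_p(y) = 1 + 2 = 3. (Direct check: xy = 766428 = 17^3 · (156).)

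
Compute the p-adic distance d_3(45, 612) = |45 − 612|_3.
d_3(45, 612) = 1/81

Step 1 — x − y = 45 − 612 = -567. Step 2 — v_3(-567) = 4 (factor: -567 = −(3^4 · 7); the sign does not affect v_p). Step 3 — |x − y|_3 = 3^{-4} = 1/81.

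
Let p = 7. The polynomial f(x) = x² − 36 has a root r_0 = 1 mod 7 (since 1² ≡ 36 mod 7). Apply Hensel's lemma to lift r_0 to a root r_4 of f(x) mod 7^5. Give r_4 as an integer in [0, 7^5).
r_4 = 16801 (mod 16807)

Hensel's recurrence: r_{i+1} = r_i − f(r_i)·(f′(r_i))^{-1} mod 7^{i+2}, with f′(x) = 2x. Iterate:
  r_0 = 1 (mod 7)
  r_1 = 43 (mod 49)
  r_2 = 337 (mod 343)
  r_3 = 2395 (mod 2401)
  r_4 = 16801 (mod 16807)
Final: r_4 = 16801, and one checks f(r_4) ≡ 0 mod 7^5.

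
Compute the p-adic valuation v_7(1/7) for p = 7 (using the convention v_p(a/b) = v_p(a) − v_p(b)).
v_7(1/7) = -1

Factor powers of 7 from the numerator and denominator of the reduced fraction: 1 = 7^0 · 1 and 7 = 7^1 · 1. Apply v_p(a/b) = v_p(a) − v_p(b): v_7(1/7) = 0 − 1 = -1.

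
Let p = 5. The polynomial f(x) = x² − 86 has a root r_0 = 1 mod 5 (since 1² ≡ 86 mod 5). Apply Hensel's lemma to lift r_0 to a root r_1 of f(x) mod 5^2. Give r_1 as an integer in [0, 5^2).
r_1 = 6 (mod 25)

Hensel's recurrence: r_{i+1} = r_i − f(r_i)·(f′(r_i))^{-1} mod 5^{i+2}, with f′(x) = 2x. Iterate:
  r_0 = 1 (mod 5)
  r_1 = 6 (mod 25)
Final: r_1 = 6, and one checks f(r_1) ≡ 0 mod 5^2.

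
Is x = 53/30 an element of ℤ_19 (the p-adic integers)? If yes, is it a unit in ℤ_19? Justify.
x ∈ ℤ_19^× (unit); v_19(x) = 0

ℤ_19 = {x ∈ ℚ_19 : v_19(x) ≥ 0} and ℤ_19^× = {x ∈ ℤ_19 : v_19(x) = 0}. Here v_19(53/30) = v_19(num) − v_19(den) = 0; compare against these criteria.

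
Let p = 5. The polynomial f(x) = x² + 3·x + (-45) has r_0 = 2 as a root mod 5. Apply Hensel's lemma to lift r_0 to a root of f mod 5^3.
r_2 = 57 (mod 125)

Hensel: r_{i+1} = r_i − f(r_i)·(f′(r_i))^{-1} mod 5^{i+2}, f′(x) = 2x + 3. Iterate:
  r_0 = 2 (mod 5)
  r_1 = 7 (mod 25)
  r_2 = 57 (mod 125)
Final: r = 57 satisfies f(r) ≡ 0 mod 5^3.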